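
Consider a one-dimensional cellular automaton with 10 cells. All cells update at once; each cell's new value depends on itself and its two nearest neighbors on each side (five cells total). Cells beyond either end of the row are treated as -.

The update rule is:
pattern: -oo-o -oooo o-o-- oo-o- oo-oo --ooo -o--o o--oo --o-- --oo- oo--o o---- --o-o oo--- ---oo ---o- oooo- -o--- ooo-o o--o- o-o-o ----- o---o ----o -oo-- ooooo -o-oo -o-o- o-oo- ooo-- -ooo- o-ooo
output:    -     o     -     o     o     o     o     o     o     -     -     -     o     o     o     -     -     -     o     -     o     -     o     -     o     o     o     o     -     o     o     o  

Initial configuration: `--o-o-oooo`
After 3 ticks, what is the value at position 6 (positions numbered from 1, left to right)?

--oooooo-o
-ooooo-oo-
oooo-oo-oo
position 6 holds o

o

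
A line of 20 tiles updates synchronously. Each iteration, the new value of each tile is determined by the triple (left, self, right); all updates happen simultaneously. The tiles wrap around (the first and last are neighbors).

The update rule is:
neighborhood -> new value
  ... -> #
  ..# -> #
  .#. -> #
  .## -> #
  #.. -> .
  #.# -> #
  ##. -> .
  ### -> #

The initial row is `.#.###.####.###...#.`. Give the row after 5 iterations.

#####.####.###..###.
####.####.###..###.#
###.####.###..###.##
##.####.###..###.###
#.####.###..###.####

#.####.###..###.####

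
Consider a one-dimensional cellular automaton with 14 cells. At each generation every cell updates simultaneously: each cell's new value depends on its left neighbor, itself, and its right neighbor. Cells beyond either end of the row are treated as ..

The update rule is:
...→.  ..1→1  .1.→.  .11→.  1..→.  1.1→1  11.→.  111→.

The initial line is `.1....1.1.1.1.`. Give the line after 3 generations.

generation 1: 1....1.1.1.1..
generation 2: ....1.1.1.1...
generation 3: ...1.1.1.1....

...1.1.1.1....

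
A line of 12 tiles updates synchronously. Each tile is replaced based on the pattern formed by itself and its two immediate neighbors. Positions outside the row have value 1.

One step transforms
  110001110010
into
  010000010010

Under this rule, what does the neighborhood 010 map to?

1

At position 10 the neighborhood is 010; the next row has 1 there.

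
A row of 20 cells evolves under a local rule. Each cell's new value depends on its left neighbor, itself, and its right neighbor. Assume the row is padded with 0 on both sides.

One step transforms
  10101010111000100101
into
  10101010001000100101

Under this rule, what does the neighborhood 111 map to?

At position 9 the neighborhood is 111; the next row has 0 there.

0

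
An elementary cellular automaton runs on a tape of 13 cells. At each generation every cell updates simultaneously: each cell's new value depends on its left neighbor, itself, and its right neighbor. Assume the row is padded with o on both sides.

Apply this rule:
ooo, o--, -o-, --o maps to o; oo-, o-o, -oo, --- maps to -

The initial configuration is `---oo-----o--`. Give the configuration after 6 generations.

o-o--o---oooo
--ooooo-o-ooo
oo-ooo--o--oo
o---o-ooooo-o
-o-oo--ooo---
-o---oo-o-o-o

-o---oo-o-o-o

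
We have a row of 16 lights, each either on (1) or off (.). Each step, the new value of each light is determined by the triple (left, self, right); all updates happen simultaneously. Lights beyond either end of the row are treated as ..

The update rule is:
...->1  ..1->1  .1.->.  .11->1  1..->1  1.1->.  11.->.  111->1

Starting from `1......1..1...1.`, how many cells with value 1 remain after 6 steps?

.111111.11.111.1
111111..1..11...
11111.11.111.111
1111..1..11..11.
111.11.111.111.1
11..1..11..11...
count of 1: 7

7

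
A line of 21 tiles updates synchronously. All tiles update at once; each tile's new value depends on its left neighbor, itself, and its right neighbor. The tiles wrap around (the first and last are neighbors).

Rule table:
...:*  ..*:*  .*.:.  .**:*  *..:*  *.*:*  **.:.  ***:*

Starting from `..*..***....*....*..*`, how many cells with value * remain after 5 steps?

16

**.****.****.****.**.
*.****.****.****.**.*
.****.****.****.**.**
****.****.****.**.**.
***.****.****.**.**.*
count of *: 16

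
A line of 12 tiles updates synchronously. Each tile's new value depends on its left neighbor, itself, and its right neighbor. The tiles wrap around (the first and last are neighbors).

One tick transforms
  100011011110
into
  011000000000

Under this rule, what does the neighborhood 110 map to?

0

At position 5 the neighborhood is 110; the next row has 0 there.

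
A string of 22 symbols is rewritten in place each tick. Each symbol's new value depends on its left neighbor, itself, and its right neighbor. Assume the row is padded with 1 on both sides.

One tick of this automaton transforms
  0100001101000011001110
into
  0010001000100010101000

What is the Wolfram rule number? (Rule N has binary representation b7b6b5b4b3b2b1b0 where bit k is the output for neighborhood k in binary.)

position 19: 111 → 0  (bit 7 = 0)
position 7: 110 → 0  (bit 6 = 0)
position 0: 101 → 0  (bit 5 = 0)
position 2: 100 → 1  (bit 4 = 1)
position 6: 011 → 1  (bit 3 = 1)
position 1: 010 → 0  (bit 2 = 0)
position 5: 001 → 0  (bit 1 = 0)
position 3: 000 → 0  (bit 0 = 0)
bits b7..b0 = 00011000 = 24

24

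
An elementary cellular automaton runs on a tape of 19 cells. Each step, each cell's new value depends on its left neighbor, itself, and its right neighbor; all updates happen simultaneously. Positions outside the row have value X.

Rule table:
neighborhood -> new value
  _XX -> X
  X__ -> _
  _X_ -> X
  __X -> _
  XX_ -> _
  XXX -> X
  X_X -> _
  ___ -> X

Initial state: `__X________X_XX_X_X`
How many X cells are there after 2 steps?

10

__X_XXXXXX_X_X__X_X
__X_XXXXX__X_X__X_X
count of X: 10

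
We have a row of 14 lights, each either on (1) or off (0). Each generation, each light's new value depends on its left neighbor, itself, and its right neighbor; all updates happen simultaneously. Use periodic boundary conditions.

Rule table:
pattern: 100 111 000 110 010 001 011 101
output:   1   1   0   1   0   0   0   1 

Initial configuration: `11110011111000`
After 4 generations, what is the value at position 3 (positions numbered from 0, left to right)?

generation 1: 01111001111100
generation 2: 00111100111110
generation 3: 00011110011111
generation 4: 10001111001111
position 3 holds 0

0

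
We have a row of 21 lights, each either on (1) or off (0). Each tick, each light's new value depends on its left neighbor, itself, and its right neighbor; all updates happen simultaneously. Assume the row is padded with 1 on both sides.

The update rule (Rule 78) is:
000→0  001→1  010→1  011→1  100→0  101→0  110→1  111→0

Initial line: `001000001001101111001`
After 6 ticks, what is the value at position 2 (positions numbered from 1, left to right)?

1

tick 1: 011000011011101001011
tick 2: 011000111010101011010
tick 3: 011001101010101011010
tick 4: 011011101010101011010
tick 5: 011010101010101011010
tick 6: 011010101010101011010
position 2 holds 1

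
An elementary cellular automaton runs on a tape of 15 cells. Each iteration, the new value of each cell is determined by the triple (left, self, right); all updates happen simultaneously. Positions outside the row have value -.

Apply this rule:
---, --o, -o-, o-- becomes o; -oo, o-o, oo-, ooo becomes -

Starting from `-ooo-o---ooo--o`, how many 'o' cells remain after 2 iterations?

o----oooo---ooo
ooooo----ooo---
count of o: 8

8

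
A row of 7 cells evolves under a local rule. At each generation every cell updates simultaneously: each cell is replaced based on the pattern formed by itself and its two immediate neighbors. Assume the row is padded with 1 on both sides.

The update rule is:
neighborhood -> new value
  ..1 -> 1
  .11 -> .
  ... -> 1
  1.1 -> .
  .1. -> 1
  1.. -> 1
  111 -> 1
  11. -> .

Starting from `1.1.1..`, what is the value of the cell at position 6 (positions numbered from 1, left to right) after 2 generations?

1

..1.111
111..11
position 6 holds 1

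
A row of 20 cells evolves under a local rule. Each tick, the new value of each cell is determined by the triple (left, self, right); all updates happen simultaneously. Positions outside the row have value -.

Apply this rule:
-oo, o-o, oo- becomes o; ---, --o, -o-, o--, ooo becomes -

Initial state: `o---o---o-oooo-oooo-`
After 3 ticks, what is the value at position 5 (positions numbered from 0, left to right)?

---------oo--ooo--o-
---------oo--o-o----
---------oo---o-----
position 5 holds -

-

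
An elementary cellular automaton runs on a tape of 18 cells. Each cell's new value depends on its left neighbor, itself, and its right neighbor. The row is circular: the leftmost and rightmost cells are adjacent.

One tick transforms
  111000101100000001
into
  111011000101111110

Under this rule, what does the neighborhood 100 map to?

At position 3 the neighborhood is 100; the next row has 0 there.

0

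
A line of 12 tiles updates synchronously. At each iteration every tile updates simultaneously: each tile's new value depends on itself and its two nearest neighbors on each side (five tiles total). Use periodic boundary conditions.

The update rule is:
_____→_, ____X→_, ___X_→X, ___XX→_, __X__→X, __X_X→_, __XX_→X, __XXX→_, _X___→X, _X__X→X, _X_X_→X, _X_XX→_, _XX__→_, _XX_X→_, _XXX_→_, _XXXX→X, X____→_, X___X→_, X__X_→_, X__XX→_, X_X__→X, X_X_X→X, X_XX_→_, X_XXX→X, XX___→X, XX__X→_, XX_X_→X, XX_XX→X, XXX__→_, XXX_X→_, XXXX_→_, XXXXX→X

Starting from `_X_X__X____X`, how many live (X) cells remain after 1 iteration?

XXXXX_XX__X_
count of X: 8

8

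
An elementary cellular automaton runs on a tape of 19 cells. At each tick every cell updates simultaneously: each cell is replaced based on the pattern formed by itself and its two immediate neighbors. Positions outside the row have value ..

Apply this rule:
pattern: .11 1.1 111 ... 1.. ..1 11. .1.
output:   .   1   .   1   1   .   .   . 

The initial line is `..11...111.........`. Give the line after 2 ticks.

1...11....111111111
.11...111..........

.11...111..........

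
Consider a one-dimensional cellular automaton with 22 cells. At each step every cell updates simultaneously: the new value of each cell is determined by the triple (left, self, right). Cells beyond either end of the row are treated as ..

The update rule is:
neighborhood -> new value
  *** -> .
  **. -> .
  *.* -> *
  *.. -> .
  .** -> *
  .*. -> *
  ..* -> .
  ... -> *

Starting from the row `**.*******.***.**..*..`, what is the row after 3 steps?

*....*...**.*.*..***..

step 1: *.**......**..**...*.*
step 2: ***..****.*...*..*.***
step 3: *....*...**.*.*..***..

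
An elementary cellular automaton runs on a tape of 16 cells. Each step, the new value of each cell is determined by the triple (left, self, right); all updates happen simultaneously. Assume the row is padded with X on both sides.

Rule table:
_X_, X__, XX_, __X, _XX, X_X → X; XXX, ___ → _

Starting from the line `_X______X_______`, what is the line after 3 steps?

step 1: XXX____XXX_____X
step 2: __XX__XX_XX___XX
step 3: XXXXXXXXXXXX_XX_

XXXXXXXXXXXX_XX_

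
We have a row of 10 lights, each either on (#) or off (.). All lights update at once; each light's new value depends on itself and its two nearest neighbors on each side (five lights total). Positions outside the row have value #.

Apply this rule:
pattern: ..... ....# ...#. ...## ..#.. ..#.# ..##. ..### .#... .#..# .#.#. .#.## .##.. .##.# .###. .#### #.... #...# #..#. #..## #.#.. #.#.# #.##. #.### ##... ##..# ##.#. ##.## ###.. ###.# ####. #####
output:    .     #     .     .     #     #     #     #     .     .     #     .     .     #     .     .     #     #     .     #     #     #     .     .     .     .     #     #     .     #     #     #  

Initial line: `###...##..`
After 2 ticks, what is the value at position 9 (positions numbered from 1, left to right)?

##..#.#..#
#...###.##
position 9 holds #

#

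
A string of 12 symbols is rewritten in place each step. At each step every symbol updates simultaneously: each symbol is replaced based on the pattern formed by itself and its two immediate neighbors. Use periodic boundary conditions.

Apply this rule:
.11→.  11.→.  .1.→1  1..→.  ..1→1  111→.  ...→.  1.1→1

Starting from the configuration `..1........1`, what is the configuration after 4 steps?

.......1..1.

step 1: .11.......11
step 2: 1........1..
step 3: 1.......11.1
step 4: .......1..1.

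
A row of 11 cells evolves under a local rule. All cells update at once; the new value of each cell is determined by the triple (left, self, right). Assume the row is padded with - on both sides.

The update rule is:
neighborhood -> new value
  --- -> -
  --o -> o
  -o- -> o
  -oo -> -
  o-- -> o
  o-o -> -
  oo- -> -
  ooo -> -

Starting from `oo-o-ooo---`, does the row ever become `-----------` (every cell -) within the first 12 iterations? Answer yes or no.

no

---o----o--
--ooo--ooo-
-o---oo---o
ooo-o--o-oo
----oooo---
---o----o--  (repeats iteration 1; period 5)
iteration 12: --ooo--ooo-
iteration 12 is --ooo--ooo-, still not uniform -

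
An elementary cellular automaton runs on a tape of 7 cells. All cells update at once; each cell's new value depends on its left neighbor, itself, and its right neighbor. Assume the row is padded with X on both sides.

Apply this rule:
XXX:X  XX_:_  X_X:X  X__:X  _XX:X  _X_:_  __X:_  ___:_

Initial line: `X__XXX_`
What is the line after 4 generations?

XX_XXXX

generation 1: _X_XX_X
generation 2: X_XX_XX
generation 3: _XX_XXX
generation 4: XX_XXXX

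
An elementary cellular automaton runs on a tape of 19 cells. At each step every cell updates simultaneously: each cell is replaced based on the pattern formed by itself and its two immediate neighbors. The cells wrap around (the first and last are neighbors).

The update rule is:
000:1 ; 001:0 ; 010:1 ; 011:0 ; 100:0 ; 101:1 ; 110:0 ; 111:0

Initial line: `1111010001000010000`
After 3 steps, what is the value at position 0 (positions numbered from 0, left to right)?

0000110101011010110
1110001111100111000
0000100000000000010
position 0 holds 0

0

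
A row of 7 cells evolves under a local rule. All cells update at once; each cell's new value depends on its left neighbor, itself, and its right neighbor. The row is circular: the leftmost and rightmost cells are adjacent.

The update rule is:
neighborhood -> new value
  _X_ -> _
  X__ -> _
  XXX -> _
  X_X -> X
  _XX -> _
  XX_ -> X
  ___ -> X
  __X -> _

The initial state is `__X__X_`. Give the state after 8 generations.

X______
__XXXX_
X____X_
__XX__X
___X___
XX___XX
_X_X___
__X__XX

__X__XX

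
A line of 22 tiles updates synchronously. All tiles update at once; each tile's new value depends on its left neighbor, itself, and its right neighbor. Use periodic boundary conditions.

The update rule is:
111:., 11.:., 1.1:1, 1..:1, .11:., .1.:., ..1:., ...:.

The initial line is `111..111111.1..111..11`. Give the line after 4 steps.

...1.......1.1....1...
....1.......1.1....1..
.....1.......1.1....1.
......1.......1.1....1

......1.......1.1....1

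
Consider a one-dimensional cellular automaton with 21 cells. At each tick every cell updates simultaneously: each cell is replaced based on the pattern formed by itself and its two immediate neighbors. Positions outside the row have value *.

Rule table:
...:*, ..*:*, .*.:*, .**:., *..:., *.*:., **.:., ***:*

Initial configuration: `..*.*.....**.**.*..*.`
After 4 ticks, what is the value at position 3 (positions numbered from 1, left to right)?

*

.**.*.****......*.**.
....*..**..******....
.****.*...*.****..***
..**..*.***..**..*.**
position 3 holds *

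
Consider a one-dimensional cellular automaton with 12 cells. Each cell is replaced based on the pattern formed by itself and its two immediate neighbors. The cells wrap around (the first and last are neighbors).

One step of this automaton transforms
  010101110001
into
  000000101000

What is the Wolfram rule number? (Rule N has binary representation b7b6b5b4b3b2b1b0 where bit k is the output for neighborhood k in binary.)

position 6: 111 → 1  (bit 7 = 1)
position 7: 110 → 0  (bit 6 = 0)
position 0: 101 → 0  (bit 5 = 0)
position 8: 100 → 1  (bit 4 = 1)
position 5: 011 → 0  (bit 3 = 0)
position 1: 010 → 0  (bit 2 = 0)
position 10: 001 → 0  (bit 1 = 0)
position 9: 000 → 0  (bit 0 = 0)
bits b7..b0 = 10010000 = 144

144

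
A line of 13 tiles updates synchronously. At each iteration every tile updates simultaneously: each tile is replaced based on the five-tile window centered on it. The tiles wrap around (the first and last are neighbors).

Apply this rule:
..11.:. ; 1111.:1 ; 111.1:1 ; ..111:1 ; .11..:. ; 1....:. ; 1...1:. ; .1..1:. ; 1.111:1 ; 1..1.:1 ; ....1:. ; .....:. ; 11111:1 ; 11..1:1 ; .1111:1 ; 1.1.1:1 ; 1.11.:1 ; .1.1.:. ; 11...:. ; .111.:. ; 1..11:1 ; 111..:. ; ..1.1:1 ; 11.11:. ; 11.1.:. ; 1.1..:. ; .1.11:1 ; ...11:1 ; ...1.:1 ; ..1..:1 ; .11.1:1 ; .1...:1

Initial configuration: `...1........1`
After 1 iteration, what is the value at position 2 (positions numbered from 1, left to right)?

1.111......11
position 2 holds .

.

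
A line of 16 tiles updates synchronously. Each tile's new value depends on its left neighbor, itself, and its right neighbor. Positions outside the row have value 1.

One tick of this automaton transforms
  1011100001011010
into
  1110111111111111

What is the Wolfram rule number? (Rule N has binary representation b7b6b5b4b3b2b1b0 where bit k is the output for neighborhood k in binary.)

position 3: 111 → 0  (bit 7 = 0)
position 0: 110 → 1  (bit 6 = 1)
position 1: 101 → 1  (bit 5 = 1)
position 5: 100 → 1  (bit 4 = 1)
position 2: 011 → 1  (bit 3 = 1)
position 9: 010 → 1  (bit 2 = 1)
position 8: 001 → 1  (bit 1 = 1)
position 6: 000 → 1  (bit 0 = 1)
bits b7..b0 = 01111111 = 127

127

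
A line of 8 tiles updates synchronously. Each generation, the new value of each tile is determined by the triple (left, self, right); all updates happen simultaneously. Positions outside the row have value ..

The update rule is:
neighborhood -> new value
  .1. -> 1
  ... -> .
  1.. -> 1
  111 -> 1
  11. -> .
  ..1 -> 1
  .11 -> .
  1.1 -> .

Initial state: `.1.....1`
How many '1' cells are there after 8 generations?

111...11
.1.1.1..
11.1.11.
...1...1
..111.11
.1.1....
11.11...
.....1..
count of 1: 1

1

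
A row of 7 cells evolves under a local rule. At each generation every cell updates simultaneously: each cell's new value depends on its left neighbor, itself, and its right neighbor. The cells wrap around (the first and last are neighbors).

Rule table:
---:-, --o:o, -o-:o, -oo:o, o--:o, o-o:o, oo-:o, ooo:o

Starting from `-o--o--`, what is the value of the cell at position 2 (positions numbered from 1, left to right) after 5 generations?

o

oooooo-
ooooooo
ooooooo  (fixed point — unchanged through generation 5)
position 2 holds o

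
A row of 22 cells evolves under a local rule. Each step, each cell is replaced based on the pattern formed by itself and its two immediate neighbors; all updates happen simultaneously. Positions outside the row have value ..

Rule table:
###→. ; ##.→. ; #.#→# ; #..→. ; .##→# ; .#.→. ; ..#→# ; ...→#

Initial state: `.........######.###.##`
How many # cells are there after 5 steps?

step 1: ##########.....##..##.
step 2: #..........#####..##..
step 3: ..##########.....##..#
step 4: ###..........#####..#.
step 5: #...##########.....#..
count of #: 12

12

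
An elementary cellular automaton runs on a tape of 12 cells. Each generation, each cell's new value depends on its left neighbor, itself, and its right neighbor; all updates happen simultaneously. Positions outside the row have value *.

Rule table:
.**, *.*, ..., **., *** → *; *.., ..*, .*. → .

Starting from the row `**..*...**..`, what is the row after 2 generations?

**.**..***..

**....*.**..
**.**..***..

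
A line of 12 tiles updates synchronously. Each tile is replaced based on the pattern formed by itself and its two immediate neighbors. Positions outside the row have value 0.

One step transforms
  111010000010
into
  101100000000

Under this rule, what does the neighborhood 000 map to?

At position 6 the neighborhood is 000; the next row has 0 there.

0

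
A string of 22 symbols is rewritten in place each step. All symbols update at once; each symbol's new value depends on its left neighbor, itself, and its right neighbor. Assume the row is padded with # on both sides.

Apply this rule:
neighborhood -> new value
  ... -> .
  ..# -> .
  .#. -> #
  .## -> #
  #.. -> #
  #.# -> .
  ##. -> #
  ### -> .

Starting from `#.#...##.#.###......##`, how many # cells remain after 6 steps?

step 1: #.##..##.#.#.##.....#.
step 2: #.###.##.#.#.###....#.
step 3: #.#.#.##.#.#.#.##...#.
step 4: #.#.#.##.#.#.#.###..#.
step 5: #.#.#.##.#.#.#.#.##.#.
step 6: #.#.#.##.#.#.#.#.##.#.
count of #: 12

12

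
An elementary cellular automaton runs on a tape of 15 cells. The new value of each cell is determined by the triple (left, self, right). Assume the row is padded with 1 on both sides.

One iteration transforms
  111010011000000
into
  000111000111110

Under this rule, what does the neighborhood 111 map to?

At position 0 the neighborhood is 111; the next row has 0 there.

0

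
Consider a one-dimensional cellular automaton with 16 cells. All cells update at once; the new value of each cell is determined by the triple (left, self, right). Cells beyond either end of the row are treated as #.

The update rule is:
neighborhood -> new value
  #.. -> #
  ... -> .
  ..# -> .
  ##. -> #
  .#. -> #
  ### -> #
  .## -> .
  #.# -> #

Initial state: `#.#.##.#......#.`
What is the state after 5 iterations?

iteration 1: ####.####.....##
iteration 2: #####.####.....#
iteration 3: ######.####.....
iteration 4: #######.####....
iteration 5: ########.####...

########.####...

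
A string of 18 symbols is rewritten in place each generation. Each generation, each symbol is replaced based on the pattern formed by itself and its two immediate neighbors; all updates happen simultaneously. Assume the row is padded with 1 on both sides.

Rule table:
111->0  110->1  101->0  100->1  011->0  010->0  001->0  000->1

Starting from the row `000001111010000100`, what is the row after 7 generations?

001100110011100010

generation 1: 111100001001110010
generation 2: 000111100100011000
generation 3: 110000110011001110
generation 4: 011110011001100010
generation 5: 000011001100111000
generation 6: 111001100110001110
generation 7: 001100110011100010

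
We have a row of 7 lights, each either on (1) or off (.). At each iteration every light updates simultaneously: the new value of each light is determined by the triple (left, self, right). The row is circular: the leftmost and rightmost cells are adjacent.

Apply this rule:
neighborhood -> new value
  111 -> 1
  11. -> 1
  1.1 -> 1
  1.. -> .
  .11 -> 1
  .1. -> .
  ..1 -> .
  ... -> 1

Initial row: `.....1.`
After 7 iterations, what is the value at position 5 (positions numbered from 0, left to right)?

iteration 1: 1111...
iteration 2: 1111.1.
iteration 3: 11111.1
iteration 4: 1111111
iteration 5: 1111111  (fixed point — unchanged through iteration 7)
position 5 holds 1

1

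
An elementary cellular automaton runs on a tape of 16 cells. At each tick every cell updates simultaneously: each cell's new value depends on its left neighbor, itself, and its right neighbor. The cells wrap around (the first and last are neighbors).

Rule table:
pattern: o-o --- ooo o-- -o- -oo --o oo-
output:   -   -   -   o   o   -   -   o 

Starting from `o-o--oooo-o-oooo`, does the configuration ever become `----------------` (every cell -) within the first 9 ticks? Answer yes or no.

no

tick 1: o-oo----o-o-----
tick 2: o--oo---o-oo----
tick 3: oo--oo--o--oo---
tick 4: -oo--oo-oo--oo--
tick 5: --oo--o--oo--oo-
tick 6: ---oo-oo--oo--oo
tick 7: o---o--oo--oo--o
tick 8: oo--oo--oo--oo--
tick 9: -oo--oo--oo--oo-
tick 9 is -oo--oo--oo--oo-, still not uniform -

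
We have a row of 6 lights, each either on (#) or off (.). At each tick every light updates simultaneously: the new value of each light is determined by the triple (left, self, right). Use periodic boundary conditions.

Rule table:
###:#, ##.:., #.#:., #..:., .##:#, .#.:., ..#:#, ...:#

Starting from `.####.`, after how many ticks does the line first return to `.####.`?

####..
###..#
##..##
#..###
..####
.####.

6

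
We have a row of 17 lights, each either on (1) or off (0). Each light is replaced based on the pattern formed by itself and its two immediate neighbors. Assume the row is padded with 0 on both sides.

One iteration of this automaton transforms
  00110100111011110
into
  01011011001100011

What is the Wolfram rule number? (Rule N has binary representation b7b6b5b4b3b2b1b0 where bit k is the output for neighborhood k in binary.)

position 9: 111 → 0  (bit 7 = 0)
position 3: 110 → 1  (bit 6 = 1)
position 4: 101 → 1  (bit 5 = 1)
position 6: 100 → 1  (bit 4 = 1)
position 2: 011 → 0  (bit 3 = 0)
position 5: 010 → 0  (bit 2 = 0)
position 1: 001 → 1  (bit 1 = 1)
position 0: 000 → 0  (bit 0 = 0)
bits b7..b0 = 01110010 = 114

114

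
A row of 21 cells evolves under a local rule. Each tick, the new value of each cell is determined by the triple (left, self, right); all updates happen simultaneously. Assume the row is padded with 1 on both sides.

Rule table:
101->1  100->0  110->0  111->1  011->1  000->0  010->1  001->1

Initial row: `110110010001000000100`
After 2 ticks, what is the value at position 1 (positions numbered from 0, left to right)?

1

101100110011000001101
011001100110000011011
position 1 holds 1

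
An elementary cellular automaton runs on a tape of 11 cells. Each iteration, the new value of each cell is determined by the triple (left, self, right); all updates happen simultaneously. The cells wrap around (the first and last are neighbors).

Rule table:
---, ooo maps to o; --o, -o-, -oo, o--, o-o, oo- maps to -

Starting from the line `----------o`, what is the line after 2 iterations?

-oooooooo--
--oooooo--o

--oooooo--o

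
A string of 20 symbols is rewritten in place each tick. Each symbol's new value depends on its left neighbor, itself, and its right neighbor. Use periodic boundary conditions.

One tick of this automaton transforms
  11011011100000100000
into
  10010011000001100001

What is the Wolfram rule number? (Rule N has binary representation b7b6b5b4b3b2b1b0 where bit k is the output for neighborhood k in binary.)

142

position 7: 111 → 1  (bit 7 = 1)
position 1: 110 → 0  (bit 6 = 0)
position 2: 101 → 0  (bit 5 = 0)
position 9: 100 → 0  (bit 4 = 0)
position 0: 011 → 1  (bit 3 = 1)
position 14: 010 → 1  (bit 2 = 1)
position 13: 001 → 1  (bit 1 = 1)
position 10: 000 → 0  (bit 0 = 0)
bits b7..b0 = 10001110 = 142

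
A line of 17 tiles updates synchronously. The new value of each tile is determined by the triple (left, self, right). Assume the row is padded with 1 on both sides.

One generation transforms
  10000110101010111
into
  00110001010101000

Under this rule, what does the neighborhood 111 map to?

0

At position 15 the neighborhood is 111; the next row has 0 there.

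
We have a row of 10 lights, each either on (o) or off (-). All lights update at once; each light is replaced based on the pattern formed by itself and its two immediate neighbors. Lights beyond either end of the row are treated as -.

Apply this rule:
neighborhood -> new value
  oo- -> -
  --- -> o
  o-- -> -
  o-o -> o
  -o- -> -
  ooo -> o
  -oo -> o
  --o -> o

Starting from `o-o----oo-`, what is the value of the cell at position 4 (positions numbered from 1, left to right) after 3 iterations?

o

iteration 1: -o--oooo--
iteration 2: o--oooo--o
iteration 3: --oooo--o-
position 4 holds o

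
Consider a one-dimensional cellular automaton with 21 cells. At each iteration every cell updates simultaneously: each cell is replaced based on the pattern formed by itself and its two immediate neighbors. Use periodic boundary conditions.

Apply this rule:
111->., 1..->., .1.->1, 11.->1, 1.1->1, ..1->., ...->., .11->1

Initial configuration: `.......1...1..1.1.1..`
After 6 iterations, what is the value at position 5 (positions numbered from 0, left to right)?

.

.......1...1..11111..
.......1...1..1...1..
.......1...1..1...1..  (fixed point — unchanged through iteration 6)
position 5 holds .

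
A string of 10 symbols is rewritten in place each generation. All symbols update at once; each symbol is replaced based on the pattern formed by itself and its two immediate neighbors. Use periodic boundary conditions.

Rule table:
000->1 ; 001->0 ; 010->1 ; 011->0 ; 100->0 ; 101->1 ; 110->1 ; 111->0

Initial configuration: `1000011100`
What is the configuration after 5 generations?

0111110111

generation 1: 1011000100
generation 2: 1101010100
generation 3: 0111111100
generation 4: 0000000101
generation 5: 0111110111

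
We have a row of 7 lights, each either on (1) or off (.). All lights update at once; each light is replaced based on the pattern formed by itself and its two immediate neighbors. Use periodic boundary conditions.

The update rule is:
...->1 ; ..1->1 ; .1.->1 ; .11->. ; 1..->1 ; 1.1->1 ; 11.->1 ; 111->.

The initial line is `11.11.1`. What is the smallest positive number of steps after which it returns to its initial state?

14

.11.11.
1.11.11
11.11..
.11.111
1.11..1
11.111.
.11..11
1.111.1
11..11.
.111.11
1..11.1
111.11.
..11.11
11.11.1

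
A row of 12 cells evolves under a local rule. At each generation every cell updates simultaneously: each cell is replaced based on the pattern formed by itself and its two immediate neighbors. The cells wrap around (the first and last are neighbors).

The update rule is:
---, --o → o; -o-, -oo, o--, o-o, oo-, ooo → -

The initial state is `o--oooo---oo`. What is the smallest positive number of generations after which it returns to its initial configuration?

--o-----oo--
oo--oooo---o
---o-----oo-
ooo--oooo---
----o-----oo
-ooo--oooo--
o----o-----o
--ooo--oooo-
oo----o-----
---ooo--oooo
-oo----o----
o---ooo--ooo
--oo----o---
oo---ooo--oo
---oo----o--
ooo---ooo--o
----oo----o-
oooo---ooo--
-----oo----o
-oooo---ooo-
o-----oo----
--oooo---ooo
-o-----oo---
o--oooo---oo

24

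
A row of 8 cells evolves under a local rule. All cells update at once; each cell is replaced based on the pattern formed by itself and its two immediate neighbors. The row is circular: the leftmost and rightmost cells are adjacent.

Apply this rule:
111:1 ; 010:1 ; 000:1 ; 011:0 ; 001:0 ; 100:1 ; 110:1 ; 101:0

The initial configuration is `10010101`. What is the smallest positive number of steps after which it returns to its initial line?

8

11010100
01010110
01010011
01011001
01001101
01100101
00110101
10010101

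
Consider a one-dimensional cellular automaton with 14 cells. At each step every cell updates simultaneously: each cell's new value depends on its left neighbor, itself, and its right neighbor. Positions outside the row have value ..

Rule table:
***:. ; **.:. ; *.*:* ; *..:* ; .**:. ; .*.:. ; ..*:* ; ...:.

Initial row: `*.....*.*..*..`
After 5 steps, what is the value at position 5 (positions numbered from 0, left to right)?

*

step 1: .*...*.*.**.*.
step 2: *.*.*.*.*..*.*
step 3: .*.*.*.*.**.*.
step 4: *.*.*.*.*..*.*  (repeats step 2; period 2)
step 5: .*.*.*.*.**.*.
position 5 holds *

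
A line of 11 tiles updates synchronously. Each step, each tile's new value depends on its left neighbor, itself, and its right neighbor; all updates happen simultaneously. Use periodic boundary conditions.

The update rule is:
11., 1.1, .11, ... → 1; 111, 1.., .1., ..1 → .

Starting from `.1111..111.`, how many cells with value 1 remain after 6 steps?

.1..1..1.1.
........1..
1111111...1
......1.1.1
.1111..1.1.
.1..1...1..
count of 1: 3

3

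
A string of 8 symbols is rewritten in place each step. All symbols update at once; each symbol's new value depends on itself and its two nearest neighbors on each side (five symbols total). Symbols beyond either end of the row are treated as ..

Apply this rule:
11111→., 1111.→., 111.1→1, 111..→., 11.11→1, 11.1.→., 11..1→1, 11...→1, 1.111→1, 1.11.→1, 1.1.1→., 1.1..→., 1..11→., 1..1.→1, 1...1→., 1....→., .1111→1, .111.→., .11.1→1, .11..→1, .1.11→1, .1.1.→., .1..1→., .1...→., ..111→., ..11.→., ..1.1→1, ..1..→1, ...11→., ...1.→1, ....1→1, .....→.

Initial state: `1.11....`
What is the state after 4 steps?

.11..11.

11111...
.1...1..
11..11..
.11..11.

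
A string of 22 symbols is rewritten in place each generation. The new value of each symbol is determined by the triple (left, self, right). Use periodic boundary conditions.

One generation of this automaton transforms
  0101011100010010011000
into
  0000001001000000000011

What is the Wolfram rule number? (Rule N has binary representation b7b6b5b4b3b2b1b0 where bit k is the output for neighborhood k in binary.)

129

position 6: 111 → 1  (bit 7 = 1)
position 7: 110 → 0  (bit 6 = 0)
position 2: 101 → 0  (bit 5 = 0)
position 8: 100 → 0  (bit 4 = 0)
position 5: 011 → 0  (bit 3 = 0)
position 1: 010 → 0  (bit 2 = 0)
position 0: 001 → 0  (bit 1 = 0)
position 9: 000 → 1  (bit 0 = 1)
bits b7..b0 = 10000001 = 129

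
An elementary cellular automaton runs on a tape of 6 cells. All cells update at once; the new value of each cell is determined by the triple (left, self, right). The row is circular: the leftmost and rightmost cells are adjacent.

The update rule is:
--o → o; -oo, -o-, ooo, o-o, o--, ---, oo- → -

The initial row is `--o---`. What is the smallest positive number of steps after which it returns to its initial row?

6

step 1: -o----
step 2: o-----
step 3: -----o
step 4: ----o-
step 5: ---o--
step 6: --o---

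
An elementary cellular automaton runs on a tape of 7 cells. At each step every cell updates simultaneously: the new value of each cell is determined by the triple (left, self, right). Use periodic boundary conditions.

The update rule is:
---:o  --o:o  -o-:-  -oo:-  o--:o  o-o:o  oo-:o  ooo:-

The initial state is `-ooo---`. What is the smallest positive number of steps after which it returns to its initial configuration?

14

o--oooo
ooo----
--ooooo
oo----o
-ooooo-
o----oo
ooooo--
----ooo
oooo--o
---ooo-
ooo--oo
--ooo--
oo--ooo
-ooo---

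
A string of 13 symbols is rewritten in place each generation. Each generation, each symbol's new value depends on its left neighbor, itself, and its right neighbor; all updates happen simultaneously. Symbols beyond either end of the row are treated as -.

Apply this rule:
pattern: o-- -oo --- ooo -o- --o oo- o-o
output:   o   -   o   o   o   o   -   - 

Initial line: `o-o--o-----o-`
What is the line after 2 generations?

generation 1: o-ooooooooooo
generation 2: o--ooooooooo-

o--ooooooooo-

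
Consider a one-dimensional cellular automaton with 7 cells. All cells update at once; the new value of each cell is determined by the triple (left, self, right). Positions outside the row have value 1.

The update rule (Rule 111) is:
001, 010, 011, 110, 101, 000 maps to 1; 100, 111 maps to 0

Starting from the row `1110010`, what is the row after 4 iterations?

0010111
0111100
1100101
0101111

0101111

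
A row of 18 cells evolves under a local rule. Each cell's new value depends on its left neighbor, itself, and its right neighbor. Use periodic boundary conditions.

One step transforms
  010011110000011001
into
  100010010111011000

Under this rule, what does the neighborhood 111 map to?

At position 5 the neighborhood is 111; the next row has 0 there.

0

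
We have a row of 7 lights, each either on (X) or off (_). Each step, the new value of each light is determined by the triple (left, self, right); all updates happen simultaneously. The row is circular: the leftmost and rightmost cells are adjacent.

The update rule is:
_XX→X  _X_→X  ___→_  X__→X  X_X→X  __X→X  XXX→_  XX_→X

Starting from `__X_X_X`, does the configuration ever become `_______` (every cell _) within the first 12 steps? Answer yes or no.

step 1: XXXXXXX
step 2: _______
all cells are _ at step 2

yes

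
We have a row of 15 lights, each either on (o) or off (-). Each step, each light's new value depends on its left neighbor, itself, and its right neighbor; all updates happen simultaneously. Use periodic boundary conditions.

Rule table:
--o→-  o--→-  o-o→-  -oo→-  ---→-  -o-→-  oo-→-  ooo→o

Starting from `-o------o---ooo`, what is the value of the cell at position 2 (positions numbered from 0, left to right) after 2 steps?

-------------o-
---------------
position 2 holds -

-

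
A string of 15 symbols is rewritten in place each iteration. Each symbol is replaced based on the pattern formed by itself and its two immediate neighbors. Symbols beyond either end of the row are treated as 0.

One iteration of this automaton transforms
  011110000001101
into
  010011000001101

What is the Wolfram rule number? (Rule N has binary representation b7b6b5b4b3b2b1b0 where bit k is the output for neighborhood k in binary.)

position 2: 111 → 0  (bit 7 = 0)
position 4: 110 → 1  (bit 6 = 1)
position 13: 101 → 0  (bit 5 = 0)
position 5: 100 → 1  (bit 4 = 1)
position 1: 011 → 1  (bit 3 = 1)
position 14: 010 → 1  (bit 2 = 1)
position 0: 001 → 0  (bit 1 = 0)
position 6: 000 → 0  (bit 0 = 0)
bits b7..b0 = 01011100 = 92

92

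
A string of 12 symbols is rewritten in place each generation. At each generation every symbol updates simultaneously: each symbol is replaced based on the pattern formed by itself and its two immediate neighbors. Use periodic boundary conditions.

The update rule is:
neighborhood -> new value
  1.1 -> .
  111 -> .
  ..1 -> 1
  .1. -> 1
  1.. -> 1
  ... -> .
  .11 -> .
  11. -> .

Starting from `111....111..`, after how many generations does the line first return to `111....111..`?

5

...1..1...11
1.111111.1..
1........111
.1......1...
111....111..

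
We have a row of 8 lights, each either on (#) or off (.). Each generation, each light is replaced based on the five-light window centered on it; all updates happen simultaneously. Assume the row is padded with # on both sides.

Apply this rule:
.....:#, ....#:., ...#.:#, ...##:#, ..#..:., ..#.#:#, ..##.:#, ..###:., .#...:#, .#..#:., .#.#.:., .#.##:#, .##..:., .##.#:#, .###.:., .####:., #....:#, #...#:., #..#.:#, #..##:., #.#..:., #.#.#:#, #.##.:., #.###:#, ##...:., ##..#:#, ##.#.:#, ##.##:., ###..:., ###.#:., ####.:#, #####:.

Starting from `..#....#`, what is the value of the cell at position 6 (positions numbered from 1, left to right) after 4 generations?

#

##.##.#.
#...####
...#....
..#.##.#
position 6 holds #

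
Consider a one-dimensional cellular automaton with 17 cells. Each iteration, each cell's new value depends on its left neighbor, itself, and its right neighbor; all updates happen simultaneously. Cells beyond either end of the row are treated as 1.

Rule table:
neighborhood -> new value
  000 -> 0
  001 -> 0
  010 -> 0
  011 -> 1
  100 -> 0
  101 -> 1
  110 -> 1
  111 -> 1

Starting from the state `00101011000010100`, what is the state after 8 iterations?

00010111000001000
00001111000000000
00001111000000000  (fixed point — unchanged through iteration 8)

00001111000000000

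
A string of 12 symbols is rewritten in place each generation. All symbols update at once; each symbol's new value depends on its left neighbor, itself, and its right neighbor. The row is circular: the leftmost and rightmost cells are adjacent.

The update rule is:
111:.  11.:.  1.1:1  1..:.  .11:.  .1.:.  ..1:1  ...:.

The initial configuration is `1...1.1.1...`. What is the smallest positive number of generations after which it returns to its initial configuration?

...1.1.1...1
..1.1.1...1.
.1.1.1...1..
1.1.1...1...
.1.1...1...1
1.1...1...1.
.1...1...1.1
1...1...1.1.
...1...1.1.1
..1...1.1.1.
.1...1.1.1..
1...1.1.1...

12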